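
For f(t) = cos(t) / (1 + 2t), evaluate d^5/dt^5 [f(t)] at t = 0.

-3370

Take the Cauchy product of the two expansions.
From the series, [t^5] f = -337/12; multiply by 5! = 120 to get -3370.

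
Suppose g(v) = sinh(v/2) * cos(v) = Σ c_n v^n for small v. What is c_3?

Take the Cauchy product of the two expansions.

-11/48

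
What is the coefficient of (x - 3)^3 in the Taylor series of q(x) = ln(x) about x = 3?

c_3 = q′′′(3)/3! = 1/81.

1/81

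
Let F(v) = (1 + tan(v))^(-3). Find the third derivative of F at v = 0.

Compose series: expand the inner function first, then feed it into the outer expansion.
The coefficient of v^3 in the expansion is -11, so F′′′(0) = 3! * (-11) = -66.

-66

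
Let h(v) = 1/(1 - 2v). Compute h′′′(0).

48

From the series, [v^3] h = 8; multiply by 3! = 6 to get 48.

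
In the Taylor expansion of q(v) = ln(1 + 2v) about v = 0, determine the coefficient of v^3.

Compute the successive derivatives at the expansion point and divide by k!.

8/3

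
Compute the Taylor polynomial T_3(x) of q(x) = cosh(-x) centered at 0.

q(0) = 1
q′(0) = 0
q′′(0) = 1
q′′′(0) = 0

x^2/2 + 1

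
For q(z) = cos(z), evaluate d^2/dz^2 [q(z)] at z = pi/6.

-sqrt(3)/2

The coefficient of (z - pi/6)^2 in the expansion is -sqrt(3)/4, so q′′(pi/6) = 2! * (-sqrt(3)/4) = -sqrt(3)/2.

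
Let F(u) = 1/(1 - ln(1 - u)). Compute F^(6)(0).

38

Plug the Maclaurin series of the inner function into that of the outer and collect terms.
From the series, [u^6] F = 19/360; multiply by 6! = 720 to get 38.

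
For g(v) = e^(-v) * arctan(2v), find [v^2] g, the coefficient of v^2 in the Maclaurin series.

-2

Multiply the two series term by term and collect like powers.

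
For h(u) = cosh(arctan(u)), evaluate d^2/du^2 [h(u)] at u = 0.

Compose series: expand the inner function first, then feed it into the outer expansion.
The coefficient of u^2 in the expansion is 1/2, so h′′(0) = 2! * (1/2) = 1.

1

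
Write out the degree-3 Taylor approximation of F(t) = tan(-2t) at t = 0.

Apply the Taylor formula c_k = f^(k)(a)/k!.
F(0) = 0
F′(0) = -2
F′′(0) = 0
F′′′(0) = -16

-8*t^3/3 - 2*t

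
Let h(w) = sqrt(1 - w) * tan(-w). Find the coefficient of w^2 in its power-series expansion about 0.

Expand each factor separately, then convolve coefficients.
[w^0] = 0;  [w^1] = -1;  [w^2] = 1/2.

1/2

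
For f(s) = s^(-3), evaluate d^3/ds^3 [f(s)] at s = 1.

-60

The coefficient of (s - 1)^3 in the expansion is -10, so f′′′(1) = 3! * (-10) = -60.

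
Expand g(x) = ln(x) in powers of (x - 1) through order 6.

Use the known series and substitute for the argument.

-(x - 1)^6/6 + (x - 1)^5/5 - (x - 1)^4/4 + (x - 1)^3/3 - (x - 1)^2/2 + (x - 1)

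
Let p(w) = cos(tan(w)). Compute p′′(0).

Plug the Maclaurin series of the inner function into that of the outer and collect terms.
The coefficient of w^2 in the expansion is -1/2, so p′′(0) = 2! * (-1/2) = -1.

-1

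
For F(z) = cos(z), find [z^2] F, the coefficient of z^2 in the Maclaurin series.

-1/2

[z^0] = 1;  [z^1] = 0;  [z^2] = -1/2.
So c_2 = F′′(0)/2! = -1/2.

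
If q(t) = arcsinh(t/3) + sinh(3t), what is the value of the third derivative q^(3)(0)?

Expand each term separately and add.
From the series, [t^3] q = 364/81; multiply by 3! = 6 to get 728/27.

728/27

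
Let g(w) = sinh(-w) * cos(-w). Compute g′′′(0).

Take the Cauchy product of the two expansions.
From the series, [w^3] g = 1/3; multiply by 3! = 6 to get 2.

2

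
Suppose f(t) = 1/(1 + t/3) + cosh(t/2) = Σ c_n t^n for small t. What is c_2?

17/72

Combine the two series term by term.
So c_2 = f′′(0)/2! = 17/72.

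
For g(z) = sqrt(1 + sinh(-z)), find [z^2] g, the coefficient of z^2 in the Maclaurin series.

-1/8

Substitute the inner expansion into the outer series and collect powers.
g(0) = 1
g′(0) = -1/2
g′′(0) = -1/4
So c_2 = g′′(0)/2! = -1/8.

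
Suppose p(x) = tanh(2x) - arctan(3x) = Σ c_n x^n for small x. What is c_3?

19/3

Expand each term separately and add.
[x^0] = 0;  [x^1] = -1;  [x^2] = 0;  [x^3] = 19/3.
So c_3 = p′′′(0)/3! = 19/3.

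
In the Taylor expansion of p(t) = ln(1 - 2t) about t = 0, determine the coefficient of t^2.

p(0) = 0
p′(0) = -2
p′′(0) = -4

-2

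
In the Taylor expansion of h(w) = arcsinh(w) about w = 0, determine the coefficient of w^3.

h(0) = 0
h′(0) = 1
h′′(0) = 0
h′′′(0) = -1
So c_3 = h′′′(0)/3! = -1/6.

-1/6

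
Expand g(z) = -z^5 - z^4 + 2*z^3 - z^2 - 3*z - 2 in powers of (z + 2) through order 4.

9*(z + 2)^4 - 30*(z + 2)^3 + 43*(z + 2)^2 - 23*(z + 2)

g(-2) = 0
g′(-2) = -23
g′′(-2) = 86
g′′′(-2) = -180
g^(4)(-2) = 216
Then c_k = g^(k)(-2)/k! gives each Taylor coefficient.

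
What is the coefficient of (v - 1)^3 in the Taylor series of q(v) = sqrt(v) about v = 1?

1/16

q(1) = 1
q′(1) = 1/2
q′′(1) = -1/4
q′′′(1) = 3/8
Dividing each by k! gives the coefficients c_0, ..., c_3.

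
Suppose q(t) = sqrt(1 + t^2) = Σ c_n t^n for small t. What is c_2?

Differentiate repeatedly and evaluate at the center.

1/2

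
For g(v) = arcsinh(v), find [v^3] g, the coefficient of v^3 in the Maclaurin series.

-1/6

Use the known series and substitute for the argument.
g(0) = 0
g′(0) = 1
g′′(0) = 0
g′′′(0) = -1
So c_3 = g′′′(0)/3! = -1/6.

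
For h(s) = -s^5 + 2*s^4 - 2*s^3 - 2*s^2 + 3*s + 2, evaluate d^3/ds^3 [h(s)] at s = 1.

The coefficient of (s - 1)^3 in the expansion is -4, so h′′′(1) = 3! * (-4) = -24.

-24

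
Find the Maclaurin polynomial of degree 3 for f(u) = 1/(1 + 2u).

-8*u^3 + 4*u^2 - 2*u + 1

Use the known series and substitute for the argument.
f(0) = 1
f′(0) = -2
f′′(0) = 8
f′′′(0) = -48
Then c_k = f^(k)(0)/k! gives each Taylor coefficient.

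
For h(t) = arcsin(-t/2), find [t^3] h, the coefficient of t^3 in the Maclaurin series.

Differentiate repeatedly and evaluate at the center.
[t^0] = 0;  [t^1] = -1/2;  [t^2] = 0;  [t^3] = -1/48.

-1/48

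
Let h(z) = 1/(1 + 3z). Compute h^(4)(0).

From the series, [z^4] h = 81; multiply by 4! = 24 to get 1944.

1944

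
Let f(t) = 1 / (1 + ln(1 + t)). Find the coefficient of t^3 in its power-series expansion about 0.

Write 1/(1+u) = 1 - u + u^2 - u^3 + ... and substitute the series for u.
f(0) = 1
f′(0) = -1
f′′(0) = 3
f′′′(0) = -14

-7/3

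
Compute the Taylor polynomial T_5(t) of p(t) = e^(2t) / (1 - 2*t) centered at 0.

Use 1/(1 - r) = Σ r^k on the denominator, then take the Cauchy product.

1304*t^5/15 + 130*t^4/3 + 64*t^3/3 + 10*t^2 + 4*t + 1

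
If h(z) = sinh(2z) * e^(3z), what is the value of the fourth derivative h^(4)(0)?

312

Expand each factor separately, then convolve coefficients.
The coefficient of z^4 in the expansion is 13, so h^(4)(0) = 4! * (13) = 312.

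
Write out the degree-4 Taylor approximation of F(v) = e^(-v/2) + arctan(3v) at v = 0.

v^4/384 - 433*v^3/48 + v^2/8 + 5*v/2 + 1

Add the two expansions coefficient-wise.
F(0) = 1
F′(0) = 5/2
F′′(0) = 1/4
F′′′(0) = -433/8
F^(4)(0) = 1/16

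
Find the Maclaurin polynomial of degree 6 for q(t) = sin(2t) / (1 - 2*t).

808*t^6/15 + 404*t^5/15 + 40*t^4/3 + 20*t^3/3 + 4*t^2 + 2*t

Use 1/(1 - r) = Σ r^k on the denominator, then take the Cauchy product.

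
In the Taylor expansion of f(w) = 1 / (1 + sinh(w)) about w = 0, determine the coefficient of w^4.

4/3

Write 1/(1+u) = 1 - u + u^2 - u^3 + ... and substitute the series for u.
f(0) = 1
f′(0) = -1
f′′(0) = 2
f′′′(0) = -7
f^(4)(0) = 32
So c_4 = f^(4)(0)/4! = 4/3.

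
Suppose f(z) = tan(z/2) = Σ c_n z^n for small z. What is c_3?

1/24

f(0) = 0
f′(0) = 1/2
f′′(0) = 0
f′′′(0) = 1/4
So c_3 = f′′′(0)/3! = 1/24.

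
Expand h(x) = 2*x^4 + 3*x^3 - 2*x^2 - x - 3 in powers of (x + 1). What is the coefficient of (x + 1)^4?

Compute the successive derivatives at the expansion point and divide by k!.
So c_4 = h^(4)(-1)/4! = 2.

2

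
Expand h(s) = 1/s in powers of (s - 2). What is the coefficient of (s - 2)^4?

[(s - 2)^0] = 1/2;  [(s - 2)^1] = -1/4;  [(s - 2)^2] = 1/8;  [(s - 2)^3] = -1/16;  [(s - 2)^4] = 1/32.

1/32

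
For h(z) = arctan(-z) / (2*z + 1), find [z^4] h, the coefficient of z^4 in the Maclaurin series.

Expand 1/(denominator) as a geometric series and multiply by the numerator's series.
h(0) = 0
h′(0) = -1
h′′(0) = 4
h′′′(0) = -22
h^(4)(0) = 176
The Taylor polynomial is Σ h^(k)(0)/k! · z^k.

22/3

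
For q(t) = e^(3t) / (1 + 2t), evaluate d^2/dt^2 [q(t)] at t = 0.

5

Expand each factor separately, then convolve coefficients.
The coefficient of t^2 in the expansion is 5/2, so q′′(0) = 2! * (5/2) = 5.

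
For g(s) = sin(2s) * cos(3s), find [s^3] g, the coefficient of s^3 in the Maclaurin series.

Expand each factor separately, then convolve coefficients.
[s^0] = 0;  [s^1] = 2;  [s^2] = 0;  [s^3] = -31/3.
So c_3 = g′′′(0)/3! = -31/3.

-31/3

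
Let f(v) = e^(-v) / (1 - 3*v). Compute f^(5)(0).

20894

Expand 1/(denominator) as a geometric series and multiply by the numerator's series.
From the series, [v^5] f = 10447/60; multiply by 5! = 120 to get 20894.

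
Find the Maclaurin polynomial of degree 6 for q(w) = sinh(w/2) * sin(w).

11*w^6/11520 - w^4/16 + w^2/2

Write out both Maclaurin series and multiply, keeping only the needed powers.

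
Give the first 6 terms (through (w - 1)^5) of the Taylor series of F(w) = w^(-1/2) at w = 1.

-63*(w - 1)^5/256 + 35*(w - 1)^4/128 - 5*(w - 1)^3/16 + 3*(w - 1)^2/8 - (w - 1)/2 + 1

F(1) = 1
F′(1) = -1/2
F′′(1) = 3/4
F′′′(1) = -15/8
F^(4)(1) = 105/16
F^(5)(1) = -945/32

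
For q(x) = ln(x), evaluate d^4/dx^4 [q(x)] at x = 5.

-6/625

Differentiate repeatedly and evaluate at the center.
The coefficient of (x - 5)^4 in the expansion is -1/2500, so q^(4)(5) = 4! * (-1/2500) = -6/625.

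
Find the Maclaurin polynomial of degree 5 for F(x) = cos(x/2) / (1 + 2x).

Multiply the two series term by term and collect like powers.
F(0) = 1
F′(0) = -2
F′′(0) = 31/4
F′′′(0) = -93/2
F^(4)(0) = 5953/16
F^(5)(0) = -29765/8
Dividing each by k! gives the coefficients c_0, ..., c_5.

-5953*x^5/192 + 5953*x^4/384 - 31*x^3/4 + 31*x^2/8 - 2*x + 1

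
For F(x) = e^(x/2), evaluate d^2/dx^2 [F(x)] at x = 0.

The coefficient of x^2 in the expansion is 1/8, so F′′(0) = 2! * (1/8) = 1/4.

1/4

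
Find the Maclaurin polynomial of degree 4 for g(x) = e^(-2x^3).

Use the known series and substitute for the argument.
g(0) = 1
g′(0) = 0
g′′(0) = 0
g′′′(0) = -12
g^(4)(0) = 0

1 - 2*x^3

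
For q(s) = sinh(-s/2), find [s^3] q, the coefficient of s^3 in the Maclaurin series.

-1/48

Differentiate repeatedly and evaluate at the center.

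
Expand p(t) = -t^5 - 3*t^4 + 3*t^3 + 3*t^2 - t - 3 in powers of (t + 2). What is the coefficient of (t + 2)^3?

-13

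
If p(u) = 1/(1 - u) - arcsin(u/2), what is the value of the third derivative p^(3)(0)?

47/8

Expand each term separately and add.
The coefficient of u^3 in the expansion is 47/48, so p′′′(0) = 3! * (47/48) = 47/8.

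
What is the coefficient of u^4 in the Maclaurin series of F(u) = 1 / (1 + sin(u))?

Use the geometric series for the reciprocal, then substitute.
[u^0] = 1;  [u^1] = -1;  [u^2] = 1;  [u^3] = -5/6;  [u^4] = 2/3.
So c_4 = F^(4)(0)/4! = 2/3.

2/3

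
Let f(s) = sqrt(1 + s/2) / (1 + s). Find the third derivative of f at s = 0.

-273/64

Write out both Maclaurin series and multiply, keeping only the needed powers.
From the series, [s^3] f = -91/128; multiply by 3! = 6 to get -273/64.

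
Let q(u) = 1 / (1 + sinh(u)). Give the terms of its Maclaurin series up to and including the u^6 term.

77*u^6/45 - 181*u^5/120 + 4*u^4/3 - 7*u^3/6 + u^2 - u + 1

Write 1/(1+u) = 1 - u + u^2 - u^3 + ... and substitute the series for u.
q(0) = 1
q′(0) = -1
q′′(0) = 2
q′′′(0) = -7
q^(4)(0) = 32
q^(5)(0) = -181
q^(6)(0) = 1232
The Taylor polynomial is Σ q^(k)(0)/k! · u^k.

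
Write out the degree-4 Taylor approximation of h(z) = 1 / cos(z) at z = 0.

5*z^4/24 + z^2/2 + 1

Invert the denominator's series and multiply.
h(0) = 1
h′(0) = 0
h′′(0) = 1
h′′′(0) = 0
h^(4)(0) = 5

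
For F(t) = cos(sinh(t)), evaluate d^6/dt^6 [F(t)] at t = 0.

Let u equal the inner series; expand the outer function in u and truncate.
From the series, [t^6] F = 1/240; multiply by 6! = 720 to get 3.

3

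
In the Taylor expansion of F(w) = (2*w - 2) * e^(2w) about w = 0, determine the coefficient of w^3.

4/3

Shift and add copies of the series according to the polynomial's terms.
So c_3 = F′′′(0)/3! = 4/3.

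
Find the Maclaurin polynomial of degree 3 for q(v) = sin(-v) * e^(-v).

Take the Cauchy product of the two expansions.
q(0) = 0
q′(0) = -1
q′′(0) = 2
q′′′(0) = -2

-v^3/3 + v^2 - v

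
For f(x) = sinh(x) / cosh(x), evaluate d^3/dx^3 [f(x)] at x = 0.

-2

Invert the denominator's series and multiply.
The coefficient of x^3 in the expansion is -1/3, so f′′′(0) = 3! * (-1/3) = -2.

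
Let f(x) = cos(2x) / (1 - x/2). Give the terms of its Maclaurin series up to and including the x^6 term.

Write out both Maclaurin series and multiply, keeping only the needed powers.
[x^0] = 1;  [x^1] = 1/2;  [x^2] = -7/4;  [x^3] = -7/8;  [x^4] = 11/48;  [x^5] = 11/96;  [x^6] = -2^(239/642)*3^(437/642)*5^(65/214)*7^(188/321)/441.

-2^(239/642)*3^(437/642)*5^(65/214)*7^(188/321)*x^6/441 + 11*x^5/96 + 11*x^4/48 - 7*x^3/8 - 7*x^2/4 + x/2 + 1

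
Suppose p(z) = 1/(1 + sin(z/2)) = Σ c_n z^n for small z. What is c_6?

17/2880

Compose series: expand the inner function first, then feed it into the outer expansion.
p(0) = 1
p′(0) = -1/2
p′′(0) = 1/2
p′′′(0) = -5/8
p^(4)(0) = 1
p^(5)(0) = -61/32
p^(6)(0) = 17/4
Then c_k = p^(k)(0)/k! gives each Taylor coefficient.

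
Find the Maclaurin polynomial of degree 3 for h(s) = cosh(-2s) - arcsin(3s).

-9*s^3/2 + 2*s^2 - 3*s + 1

Add the two expansions coefficient-wise.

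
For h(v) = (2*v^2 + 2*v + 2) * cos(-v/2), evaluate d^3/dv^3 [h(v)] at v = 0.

Multiply each power in the prefactor through the base expansion.
From the series, [v^3] h = -1/4; multiply by 3! = 6 to get -3/2.

-3/2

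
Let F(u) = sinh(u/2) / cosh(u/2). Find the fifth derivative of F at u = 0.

1/2

Invert the denominator's series and multiply.
From the series, [u^5] F = 1/240; multiply by 5! = 120 to get 1/2.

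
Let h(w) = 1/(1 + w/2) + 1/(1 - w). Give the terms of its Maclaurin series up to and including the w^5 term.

31*w^5/32 + 17*w^4/16 + 7*w^3/8 + 5*w^2/4 + w/2 + 2

Expand each term separately and add.
[w^0] = 2;  [w^1] = 1/2;  [w^2] = 5/4;  [w^3] = 7/8;  [w^4] = 17/16;  [w^5] = 31/32.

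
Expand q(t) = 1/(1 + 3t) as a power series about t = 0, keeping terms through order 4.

81*t^4 - 27*t^3 + 9*t^2 - 3*t + 1

[t^0] = 1;  [t^1] = -3;  [t^2] = 9;  [t^3] = -27;  [t^4] = 81.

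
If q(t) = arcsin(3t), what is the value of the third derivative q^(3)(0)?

27

Differentiate repeatedly and evaluate at the center.
The coefficient of t^3 in the expansion is 9/2, so q′′′(0) = 3! * (9/2) = 27.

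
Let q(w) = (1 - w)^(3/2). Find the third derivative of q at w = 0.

3/8

From the series, [w^3] q = 1/16; multiply by 3! = 6 to get 3/8.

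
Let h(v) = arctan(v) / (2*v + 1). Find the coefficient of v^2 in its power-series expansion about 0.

-2

Use 1/(1 - r) = Σ r^k on the denominator, then take the Cauchy product.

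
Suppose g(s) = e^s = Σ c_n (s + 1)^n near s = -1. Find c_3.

Apply the Taylor formula c_k = f^(k)(a)/k!.

e^(-1)/6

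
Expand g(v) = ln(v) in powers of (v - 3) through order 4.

-(v - 3)^4/324 + (v - 3)^3/81 - (v - 3)^2/18 + (v - 3)/3 + ln(3)

Compute the successive derivatives at the expansion point and divide by k!.
g(3) = ln(3)
g′(3) = 1/3
g′′(3) = -1/9
g′′′(3) = 2/27
g^(4)(3) = -2/27
Dividing each by k! gives the coefficients c_0, ..., c_4.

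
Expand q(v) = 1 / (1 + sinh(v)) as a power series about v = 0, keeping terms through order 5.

-181*v^5/120 + 4*v^4/3 - 7*v^3/6 + v^2 - v + 1

Write 1/(1+u) = 1 - u + u^2 - u^3 + ... and substitute the series for u.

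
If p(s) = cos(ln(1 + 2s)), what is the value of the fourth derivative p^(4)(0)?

-160

Compose series: expand the inner function first, then feed it into the outer expansion.
From the series, [s^4] p = -20/3; multiply by 4! = 24 to get -160.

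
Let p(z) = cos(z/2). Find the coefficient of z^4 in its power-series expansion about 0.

1/384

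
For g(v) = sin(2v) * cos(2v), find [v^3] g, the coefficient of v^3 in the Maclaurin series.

Take the Cauchy product of the two expansions.
g(0) = 0
g′(0) = 2
g′′(0) = 0
g′′′(0) = -32
So c_3 = g′′′(0)/3! = -16/3.

-16/3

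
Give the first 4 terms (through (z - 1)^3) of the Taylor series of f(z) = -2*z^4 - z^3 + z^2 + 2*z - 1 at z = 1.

-9*(z - 1)^3 - 14*(z - 1)^2 - 7*(z - 1) - 1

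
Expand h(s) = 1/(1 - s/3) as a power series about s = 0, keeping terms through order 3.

h(0) = 1
h′(0) = 1/3
h′′(0) = 2/9
h′′′(0) = 2/9
The Taylor polynomial is Σ h^(k)(0)/k! · s^k.

s^3/27 + s^2/9 + s/3 + 1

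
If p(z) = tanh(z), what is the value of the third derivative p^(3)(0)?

Compute the successive derivatives at the expansion point and divide by k!.
The coefficient of z^3 in the expansion is -1/3, so p′′′(0) = 3! * (-1/3) = -2.

-2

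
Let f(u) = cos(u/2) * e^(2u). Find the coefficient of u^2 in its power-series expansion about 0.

15/8

Write out both Maclaurin series and multiply, keeping only the needed powers.
f(0) = 1
f′(0) = 2
f′′(0) = 15/4
The Taylor polynomial is Σ f^(k)(0)/k! · u^k.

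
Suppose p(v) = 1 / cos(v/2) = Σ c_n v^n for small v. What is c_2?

Invert the denominator's series and multiply.
p(0) = 1
p′(0) = 0
p′′(0) = 1/4
So c_2 = p′′(0)/2! = 1/8.

1/8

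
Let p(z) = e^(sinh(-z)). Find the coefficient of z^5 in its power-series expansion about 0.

Plug the Maclaurin series of the inner function into that of the outer and collect terms.
So c_5 = p^(5)(0)/5! = -1/10.

-1/10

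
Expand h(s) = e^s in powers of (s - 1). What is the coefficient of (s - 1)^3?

e/6

Compute the successive derivatives at the expansion point and divide by k!.
h(1) = e
h′(1) = e
h′′(1) = e
h′′′(1) = e
The Taylor polynomial is Σ h^(k)(1)/k! · (s - 1)^k.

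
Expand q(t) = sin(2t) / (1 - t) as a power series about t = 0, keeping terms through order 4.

Use 1/(1 - r) = Σ r^k on the denominator, then take the Cauchy product.
q(0) = 0
q′(0) = 2
q′′(0) = 4
q′′′(0) = 4
q^(4)(0) = 16
Dividing each by k! gives the coefficients c_0, ..., c_4.

2*t^4/3 + 2*t^3/3 + 2*t^2 + 2*t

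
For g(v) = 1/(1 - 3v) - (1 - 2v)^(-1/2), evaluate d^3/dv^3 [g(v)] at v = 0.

147

Add the two expansions coefficient-wise.
The coefficient of v^3 in the expansion is 49/2, so g′′′(0) = 3! * (49/2) = 147.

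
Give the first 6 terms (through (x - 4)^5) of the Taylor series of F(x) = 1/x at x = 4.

-(x - 4)^5/4096 + (x - 4)^4/1024 - (x - 4)^3/256 + (x - 4)^2/64 - (x - 4)/16 + 1/4

F(4) = 1/4
F′(4) = -1/16
F′′(4) = 1/32
F′′′(4) = -3/128
F^(4)(4) = 3/128
F^(5)(4) = -15/512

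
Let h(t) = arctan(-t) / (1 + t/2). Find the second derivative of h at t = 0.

Expand each factor separately, then convolve coefficients.
From the series, [t^2] h = 1/2; multiply by 2! = 2 to get 1.

1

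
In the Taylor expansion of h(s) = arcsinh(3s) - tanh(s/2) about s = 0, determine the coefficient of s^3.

-107/24

Expand each term separately and add.
h(0) = 0
h′(0) = 5/2
h′′(0) = 0
h′′′(0) = -107/4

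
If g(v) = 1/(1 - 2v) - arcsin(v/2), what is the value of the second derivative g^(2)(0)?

Add the two expansions coefficient-wise.
The coefficient of v^2 in the expansion is 4, so g′′(0) = 2! * (4) = 8.

8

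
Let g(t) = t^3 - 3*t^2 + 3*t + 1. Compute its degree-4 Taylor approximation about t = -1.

(t + 1)^3 - 6*(t + 1)^2 + 12*(t + 1) - 6

g(-1) = -6
g′(-1) = 12
g′′(-1) = -12
g′′′(-1) = 6
g^(4)(-1) = 0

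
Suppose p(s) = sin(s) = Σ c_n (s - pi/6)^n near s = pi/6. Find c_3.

Compute the successive derivatives at the expansion point and divide by k!.
p(pi/6) = 1/2
p′(pi/6) = sqrt(3)/2
p′′(pi/6) = -1/2
p′′′(pi/6) = -sqrt(3)/2
So c_3 = p′′′(pi/6)/3! = -sqrt(3)/12.

-sqrt(3)/12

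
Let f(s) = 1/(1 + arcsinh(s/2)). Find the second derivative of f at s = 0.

Plug the Maclaurin series of the inner function into that of the outer and collect terms.
The coefficient of s^2 in the expansion is 1/4, so f′′(0) = 2! * (1/4) = 1/2.

1/2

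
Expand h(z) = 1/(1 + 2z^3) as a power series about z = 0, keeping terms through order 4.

1 - 2*z^3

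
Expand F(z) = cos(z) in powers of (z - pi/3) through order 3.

Differentiate repeatedly and evaluate at the center.
F(pi/3) = 1/2
F′(pi/3) = -sqrt(3)/2
F′′(pi/3) = -1/2
F′′′(pi/3) = sqrt(3)/2

sqrt(3)*(z - pi/3)^3/12 - (z - pi/3)^2/4 - sqrt(3)*(z - pi/3)/2 + 1/2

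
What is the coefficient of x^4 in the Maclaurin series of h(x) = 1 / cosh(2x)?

10/3

Invert the denominator's series and multiply.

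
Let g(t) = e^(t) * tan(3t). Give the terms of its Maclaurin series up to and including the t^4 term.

Expand each factor separately, then convolve coefficients.
g(0) = 0
g′(0) = 3
g′′(0) = 6
g′′′(0) = 63
g^(4)(0) = 228
Then c_k = g^(k)(0)/k! gives each Taylor coefficient.

19*t^4/2 + 21*t^3/2 + 3*t^2 + 3*t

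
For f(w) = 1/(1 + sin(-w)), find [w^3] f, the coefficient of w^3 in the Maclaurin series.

5/6

Plug the Maclaurin series of the inner function into that of the outer and collect terms.
f(0) = 1
f′(0) = 1
f′′(0) = 2
f′′′(0) = 5
So c_3 = f′′′(0)/3! = 5/6.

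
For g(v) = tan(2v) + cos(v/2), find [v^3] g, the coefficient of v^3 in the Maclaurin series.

8/3

Combine the two series term by term.
[v^0] = 1;  [v^1] = 2;  [v^2] = -1/8;  [v^3] = 8/3.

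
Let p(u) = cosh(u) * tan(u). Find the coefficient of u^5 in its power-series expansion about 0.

41/120

Take the Cauchy product of the two expansions.
p(0) = 0
p′(0) = 1
p′′(0) = 0
p′′′(0) = 5
p^(4)(0) = 0
p^(5)(0) = 41
So c_5 = p^(5)(0)/5! = 41/120.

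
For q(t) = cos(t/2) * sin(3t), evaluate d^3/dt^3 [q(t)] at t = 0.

-117/4

Write out both Maclaurin series and multiply, keeping only the needed powers.
The coefficient of t^3 in the expansion is -39/8, so q′′′(0) = 3! * (-39/8) = -117/4.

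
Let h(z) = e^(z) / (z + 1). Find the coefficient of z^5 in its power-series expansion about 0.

Multiply the numerator's expansion by the denominator's geometric series.
h(0) = 1
h′(0) = 0
h′′(0) = 1
h′′′(0) = -2
h^(4)(0) = 9
h^(5)(0) = -44
So c_5 = h^(5)(0)/5! = -11/30.

-11/30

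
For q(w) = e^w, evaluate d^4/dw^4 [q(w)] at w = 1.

From the series, [(w - 1)^4] q = e/24; multiply by 4! = 24 to get e.

e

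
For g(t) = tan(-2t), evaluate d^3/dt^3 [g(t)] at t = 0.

-16

Differentiate repeatedly and evaluate at the center.
The coefficient of t^3 in the expansion is -8/3, so g′′′(0) = 3! * (-8/3) = -16.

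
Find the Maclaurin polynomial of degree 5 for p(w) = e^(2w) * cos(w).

Write out both Maclaurin series and multiply, keeping only the needed powers.

-19*w^5/60 - 7*w^4/24 + w^3/3 + 3*w^2/2 + 2*w + 1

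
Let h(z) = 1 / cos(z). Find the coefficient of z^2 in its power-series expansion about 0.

Write the quotient as an unknown series and match coefficients against numerator = denominator · series.
h(0) = 1
h′(0) = 0
h′′(0) = 1
Dividing each by k! gives the coefficients c_0, ..., c_2.

1/2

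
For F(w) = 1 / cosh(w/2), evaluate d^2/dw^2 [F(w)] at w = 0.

Divide the numerator series by the denominator series (power-series long division).
From the series, [w^2] F = -1/8; multiply by 2! = 2 to get -1/4.

-1/4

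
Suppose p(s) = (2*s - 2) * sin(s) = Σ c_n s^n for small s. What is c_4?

-1/3

Multiply each power in the prefactor through the base expansion.
p(0) = 0
p′(0) = -2
p′′(0) = 4
p′′′(0) = 2
p^(4)(0) = -8
So c_4 = p^(4)(0)/4! = -1/3.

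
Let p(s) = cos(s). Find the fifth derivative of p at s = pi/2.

The coefficient of (s - pi/2)^5 in the expansion is -1/120, so p^(5)(pi/2) = 5! * (-1/120) = -1.

-1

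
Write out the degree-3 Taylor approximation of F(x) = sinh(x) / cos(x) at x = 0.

Divide the numerator series by the denominator series (power-series long division).
F(0) = 0
F′(0) = 1
F′′(0) = 0
F′′′(0) = 4
Then c_k = F^(k)(0)/k! gives each Taylor coefficient.

2*x^3/3 + x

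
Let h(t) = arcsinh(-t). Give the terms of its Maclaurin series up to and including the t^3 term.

t^3/6 - t

[t^0] = 0;  [t^1] = -1;  [t^2] = 0;  [t^3] = 1/6.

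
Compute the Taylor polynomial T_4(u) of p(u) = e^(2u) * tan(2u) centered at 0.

Take the Cauchy product of the two expansions.
[u^0] = 0;  [u^1] = 2;  [u^2] = 4;  [u^3] = 20/3;  [u^4] = 8.

8*u^4 + 20*u^3/3 + 4*u^2 + 2*u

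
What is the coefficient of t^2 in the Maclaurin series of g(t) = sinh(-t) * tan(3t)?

-3

Take the Cauchy product of the two expansions.
g(0) = 0
g′(0) = 0
g′′(0) = -6
So c_2 = g′′(0)/2! = -3.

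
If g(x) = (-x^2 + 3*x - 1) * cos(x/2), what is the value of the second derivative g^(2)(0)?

Multiply each power in the prefactor through the base expansion.
The coefficient of x^2 in the expansion is -7/8, so g′′(0) = 2! * (-7/8) = -7/4.

-7/4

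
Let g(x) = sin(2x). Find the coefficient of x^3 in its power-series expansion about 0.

-4/3

Differentiate repeatedly and evaluate at the center.
g(0) = 0
g′(0) = 2
g′′(0) = 0
g′′′(0) = -8
So c_3 = g′′′(0)/3! = -4/3.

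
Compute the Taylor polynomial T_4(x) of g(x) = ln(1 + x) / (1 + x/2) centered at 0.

-2*x^4/3 + 5*x^3/6 - x^2 + x

Expand each factor separately, then convolve coefficients.
g(0) = 0
g′(0) = 1
g′′(0) = -2
g′′′(0) = 5
g^(4)(0) = -16
The Taylor polynomial is Σ g^(k)(0)/k! · x^k.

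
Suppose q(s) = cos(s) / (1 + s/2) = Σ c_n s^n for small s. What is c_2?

Take the Cauchy product of the two expansions.

-1/4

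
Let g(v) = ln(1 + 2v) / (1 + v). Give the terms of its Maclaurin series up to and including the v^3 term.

Take the Cauchy product of the two expansions.
g(0) = 0
g′(0) = 2
g′′(0) = -8
g′′′(0) = 40
Then c_k = g^(k)(0)/k! gives each Taylor coefficient.

20*v^3/3 - 4*v^2 + 2*v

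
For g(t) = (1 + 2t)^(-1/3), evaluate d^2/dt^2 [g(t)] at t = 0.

Compute the successive derivatives at the expansion point and divide by k!.
The coefficient of t^2 in the expansion is 8/9, so g′′(0) = 2! * (8/9) = 16/9.

16/9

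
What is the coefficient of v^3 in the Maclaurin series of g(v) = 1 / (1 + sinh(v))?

-7/6

Expand as Σ (-1)^k u^k with u equal to the inner function's series.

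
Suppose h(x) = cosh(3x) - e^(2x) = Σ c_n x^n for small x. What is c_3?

Expand each term separately and add.
[x^0] = 0;  [x^1] = -2;  [x^2] = 5/2;  [x^3] = -4/3.

-4/3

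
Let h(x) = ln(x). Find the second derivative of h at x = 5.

-1/25

The coefficient of (x - 5)^2 in the expansion is -1/50, so h′′(5) = 2! * (-1/50) = -1/25.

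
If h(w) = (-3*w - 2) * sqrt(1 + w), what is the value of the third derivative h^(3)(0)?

Shift and add copies of the series according to the polynomial's terms.
From the series, [w^3] h = 1/4; multiply by 3! = 6 to get 3/2.

3/2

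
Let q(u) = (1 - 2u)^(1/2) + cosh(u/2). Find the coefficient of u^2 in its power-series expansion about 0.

-3/8

Combine the two series term by term.
[u^0] = 2;  [u^1] = -1;  [u^2] = -3/8.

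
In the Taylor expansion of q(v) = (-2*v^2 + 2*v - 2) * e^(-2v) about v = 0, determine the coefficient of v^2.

Shift and add copies of the series according to the polynomial's terms.
[v^0] = -2;  [v^1] = 6;  [v^2] = -10.

-10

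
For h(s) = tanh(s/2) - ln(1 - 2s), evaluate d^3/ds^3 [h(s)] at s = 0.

Combine the two series term by term.
From the series, [s^3] h = 21/8; multiply by 3! = 6 to get 63/4.

63/4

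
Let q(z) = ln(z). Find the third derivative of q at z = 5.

Use the known series and substitute for the argument.
From the series, [(z - 5)^3] q = 1/375; multiply by 3! = 6 to get 2/125.

2/125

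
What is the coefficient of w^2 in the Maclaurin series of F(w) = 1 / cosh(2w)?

Invert the denominator's series and multiply.

-2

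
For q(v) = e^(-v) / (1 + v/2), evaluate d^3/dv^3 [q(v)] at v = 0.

-19/4

Take the Cauchy product of the two expansions.
The coefficient of v^3 in the expansion is -19/24, so q′′′(0) = 3! * (-19/24) = -19/4.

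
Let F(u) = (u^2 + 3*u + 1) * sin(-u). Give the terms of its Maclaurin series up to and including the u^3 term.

Distribute the polynomial across the series and collect like powers.
[u^0] = 0;  [u^1] = -1;  [u^2] = -3;  [u^3] = -5/6.

-5*u^3/6 - 3*u^2 - u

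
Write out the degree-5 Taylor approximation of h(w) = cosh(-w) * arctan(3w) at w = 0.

Expand each factor separately, then convolve coefficients.
[w^0] = 0;  [w^1] = 3;  [w^2] = 0;  [w^3] = -15/2;  [w^4] = 0;  [w^5] = 1769/40.

1769*w^5/40 - 15*w^3/2 + 3*w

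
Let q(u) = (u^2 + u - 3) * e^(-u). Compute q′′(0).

-3

Distribute the polynomial across the series and collect like powers.
The coefficient of u^2 in the expansion is -3/2, so q′′(0) = 2! * (-3/2) = -3.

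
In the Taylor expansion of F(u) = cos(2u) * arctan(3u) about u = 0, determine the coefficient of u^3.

-15

Write out both Maclaurin series and multiply, keeping only the needed powers.
[u^0] = 0;  [u^1] = 3;  [u^2] = 0;  [u^3] = -15.
So c_3 = F′′′(0)/3! = -15.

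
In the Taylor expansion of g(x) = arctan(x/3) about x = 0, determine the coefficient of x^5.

1/1215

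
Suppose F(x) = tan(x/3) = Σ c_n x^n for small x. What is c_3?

1/81

[x^0] = 0;  [x^1] = 1/3;  [x^2] = 0;  [x^3] = 1/81.
So c_3 = F′′′(0)/3! = 1/81.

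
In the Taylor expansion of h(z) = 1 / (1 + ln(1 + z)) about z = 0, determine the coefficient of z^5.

-347/60

Write 1/(1+u) = 1 - u + u^2 - u^3 + ... and substitute the series for u.
[z^0] = 1;  [z^1] = -1;  [z^2] = 3/2;  [z^3] = -7/3;  [z^4] = 11/3;  [z^5] = -347/60.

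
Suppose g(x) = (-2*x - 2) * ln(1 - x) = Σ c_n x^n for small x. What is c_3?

Distribute the polynomial across the series and collect like powers.
g(0) = 0
g′(0) = 2
g′′(0) = 6
g′′′(0) = 10

5/3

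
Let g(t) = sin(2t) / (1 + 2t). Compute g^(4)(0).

-320

Expand each factor separately, then convolve coefficients.
The coefficient of t^4 in the expansion is -40/3, so g^(4)(0) = 4! * (-40/3) = -320.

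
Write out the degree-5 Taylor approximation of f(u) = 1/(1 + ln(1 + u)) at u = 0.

Plug the Maclaurin series of the inner function into that of the outer and collect terms.
[u^0] = 1;  [u^1] = -1;  [u^2] = 3/2;  [u^3] = -7/3;  [u^4] = 11/3;  [u^5] = -347/60.

-347*u^5/60 + 11*u^4/3 - 7*u^3/3 + 3*u^2/2 - u + 1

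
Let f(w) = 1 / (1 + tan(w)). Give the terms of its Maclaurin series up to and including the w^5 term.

-32*w^5/15 + 5*w^4/3 - 4*w^3/3 + w^2 - w + 1

Write 1/(1+u) = 1 - u + u^2 - u^3 + ... and substitute the series for u.
f(0) = 1
f′(0) = -1
f′′(0) = 2
f′′′(0) = -8
f^(4)(0) = 40
f^(5)(0) = -256
Dividing each by k! gives the coefficients c_0, ..., c_5.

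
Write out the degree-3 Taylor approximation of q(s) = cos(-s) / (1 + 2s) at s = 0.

Write out both Maclaurin series and multiply, keeping only the needed powers.

-7*s^3 + 7*s^2/2 - 2*s + 1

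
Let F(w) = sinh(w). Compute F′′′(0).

1

Compute the successive derivatives at the expansion point and divide by k!.
The coefficient of w^3 in the expansion is 1/6, so F′′′(0) = 3! * (1/6) = 1.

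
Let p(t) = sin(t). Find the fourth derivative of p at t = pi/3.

sqrt(3)/2

Compute the successive derivatives at the expansion point and divide by k!.
The coefficient of (t - pi/3)^4 in the expansion is sqrt(3)/48, so p^(4)(pi/3) = 4! * (sqrt(3)/48) = sqrt(3)/2.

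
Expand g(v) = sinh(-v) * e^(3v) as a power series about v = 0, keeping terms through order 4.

Multiply the two series term by term and collect like powers.
[v^0] = 0;  [v^1] = -1;  [v^2] = -3;  [v^3] = -14/3;  [v^4] = -5.

-5*v^4 - 14*v^3/3 - 3*v^2 - v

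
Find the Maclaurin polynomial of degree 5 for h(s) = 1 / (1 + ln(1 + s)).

-347*s^5/60 + 11*s^4/3 - 7*s^3/3 + 3*s^2/2 - s + 1

Write 1/(1+u) = 1 - u + u^2 - u^3 + ... and substitute the series for u.
h(0) = 1
h′(0) = -1
h′′(0) = 3
h′′′(0) = -14
h^(4)(0) = 88
h^(5)(0) = -694
Dividing each by k! gives the coefficients c_0, ..., c_5.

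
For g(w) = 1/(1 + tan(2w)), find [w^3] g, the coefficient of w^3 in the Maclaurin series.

-32/3

Plug the Maclaurin series of the inner function into that of the outer and collect terms.
g(0) = 1
g′(0) = -2
g′′(0) = 8
g′′′(0) = -64
Dividing each by k! gives the coefficients c_0, ..., c_3.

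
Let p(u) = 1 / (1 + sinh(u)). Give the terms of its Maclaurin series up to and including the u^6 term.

Use the geometric series for the reciprocal, then substitute.
[u^0] = 1;  [u^1] = -1;  [u^2] = 1;  [u^3] = -7/6;  [u^4] = 4/3;  [u^5] = -181/120;  [u^6] = 77/45.

77*u^6/45 - 181*u^5/120 + 4*u^4/3 - 7*u^3/6 + u^2 - u + 1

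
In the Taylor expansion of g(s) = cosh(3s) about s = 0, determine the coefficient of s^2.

9/2

[s^0] = 1;  [s^1] = 0;  [s^2] = 9/2.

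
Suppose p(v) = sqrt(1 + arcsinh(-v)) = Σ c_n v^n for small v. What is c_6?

Let u equal the inner series; expand the outer function in u and truncate.
p(0) = 1
p′(0) = -1/2
p′′(0) = -1/4
p′′′(0) = 1/8
p^(4)(0) = 1/16
p^(5)(0) = -129/32
p^(6)(0) = -769/64
The Taylor polynomial is Σ p^(k)(0)/k! · v^k.

-769/46080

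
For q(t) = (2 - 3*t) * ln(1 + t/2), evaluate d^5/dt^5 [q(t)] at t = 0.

57/8

Shift and add copies of the series according to the polynomial's terms.
From the series, [t^5] q = 19/320; multiply by 5! = 120 to get 57/8.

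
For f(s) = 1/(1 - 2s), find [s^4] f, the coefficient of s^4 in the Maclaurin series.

f(0) = 1
f′(0) = 2
f′′(0) = 8
f′′′(0) = 48
f^(4)(0) = 384
Dividing each by k! gives the coefficients c_0, ..., c_4.

16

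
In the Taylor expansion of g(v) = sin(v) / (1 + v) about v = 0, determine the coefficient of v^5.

Write out both Maclaurin series and multiply, keeping only the needed powers.
[v^0] = 0;  [v^1] = 1;  [v^2] = -1;  [v^3] = 5/6;  [v^4] = -5/6;  [v^5] = 101/120.

101/120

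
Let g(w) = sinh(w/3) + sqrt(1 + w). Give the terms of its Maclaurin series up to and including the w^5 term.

Add the two expansions coefficient-wise.
g(0) = 1
g′(0) = 5/6
g′′(0) = -1/4
g′′′(0) = 89/216
g^(4)(0) = -15/16
g^(5)(0) = 25547/7776

25547*w^5/933120 - 5*w^4/128 + 89*w^3/1296 - w^2/8 + 5*w/6 + 1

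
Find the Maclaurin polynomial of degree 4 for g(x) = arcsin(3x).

g(0) = 0
g′(0) = 3
g′′(0) = 0
g′′′(0) = 27
g^(4)(0) = 0
The Taylor polynomial is Σ g^(k)(0)/k! · x^k.

9*x^3/2 + 3*x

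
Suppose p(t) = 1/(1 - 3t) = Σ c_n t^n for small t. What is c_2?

c_2 = p′′(0)/2! = 9.

9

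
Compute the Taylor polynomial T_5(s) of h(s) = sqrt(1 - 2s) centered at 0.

Compute the successive derivatives at the expansion point and divide by k!.
[s^0] = 1;  [s^1] = -1;  [s^2] = -1/2;  [s^3] = -1/2;  [s^4] = -5/8;  [s^5] = -7/8.

-7*s^5/8 - 5*s^4/8 - s^3/2 - s^2/2 - s + 1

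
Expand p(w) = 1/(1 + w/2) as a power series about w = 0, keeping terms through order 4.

w^4/16 - w^3/8 + w^2/4 - w/2 + 1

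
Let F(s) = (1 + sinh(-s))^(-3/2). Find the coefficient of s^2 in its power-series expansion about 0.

Compose series: expand the inner function first, then feed it into the outer expansion.
F(0) = 1
F′(0) = 3/2
F′′(0) = 15/4
Dividing each by k! gives the coefficients c_0, ..., c_2.

15/8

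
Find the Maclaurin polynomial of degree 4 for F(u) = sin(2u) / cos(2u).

Invert the denominator's series and multiply.
[u^0] = 0;  [u^1] = 2;  [u^2] = 0;  [u^3] = 8/3;  [u^4] = 0.

8*u^3/3 + 2*u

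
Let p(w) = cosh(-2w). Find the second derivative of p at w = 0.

4

Apply the Taylor formula c_k = f^(k)(a)/k!.
The coefficient of w^2 in the expansion is 2, so p′′(0) = 2! * (2) = 4.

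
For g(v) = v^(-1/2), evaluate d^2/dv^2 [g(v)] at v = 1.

The coefficient of (v - 1)^2 in the expansion is 3/8, so g′′(1) = 2! * (3/8) = 3/4.

3/4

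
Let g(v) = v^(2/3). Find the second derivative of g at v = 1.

The coefficient of (v - 1)^2 in the expansion is -1/9, so g′′(1) = 2! * (-1/9) = -2/9.

-2/9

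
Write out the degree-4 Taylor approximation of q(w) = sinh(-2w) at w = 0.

-4*w^3/3 - 2*w

[w^0] = 0;  [w^1] = -2;  [w^2] = 0;  [w^3] = -4/3;  [w^4] = 0.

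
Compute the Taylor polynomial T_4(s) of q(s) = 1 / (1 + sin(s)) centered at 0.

2*s^4/3 - 5*s^3/6 + s^2 - s + 1

Use the geometric series for the reciprocal, then substitute.
[s^0] = 1;  [s^1] = -1;  [s^2] = 1;  [s^3] = -5/6;  [s^4] = 2/3.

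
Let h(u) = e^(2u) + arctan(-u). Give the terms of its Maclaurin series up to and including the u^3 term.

5*u^3/3 + 2*u^2 + u + 1

Expand each term separately and add.
[u^0] = 1;  [u^1] = 1;  [u^2] = 2;  [u^3] = 5/3.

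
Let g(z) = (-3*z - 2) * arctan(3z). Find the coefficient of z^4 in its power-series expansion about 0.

Multiply each power in the prefactor through the base expansion.
g(0) = 0
g′(0) = -6
g′′(0) = -18
g′′′(0) = 108
g^(4)(0) = 648
Dividing each by k! gives the coefficients c_0, ..., c_4.

27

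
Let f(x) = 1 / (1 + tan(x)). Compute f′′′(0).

-8

Expand as Σ (-1)^k u^k with u equal to the inner function's series.
The coefficient of x^3 in the expansion is -4/3, so f′′′(0) = 3! * (-4/3) = -8.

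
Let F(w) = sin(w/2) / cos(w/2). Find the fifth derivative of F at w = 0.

1/2

Divide the numerator series by the denominator series (power-series long division).
From the series, [w^5] F = 1/240; multiply by 5! = 120 to get 1/2.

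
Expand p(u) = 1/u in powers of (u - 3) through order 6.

(u - 3)^6/2187 - (u - 3)^5/729 + (u - 3)^4/243 - (u - 3)^3/81 + (u - 3)^2/27 - (u - 3)/9 + 1/3

p(3) = 1/3
p′(3) = -1/9
p′′(3) = 2/27
p′′′(3) = -2/27
p^(4)(3) = 8/81
p^(5)(3) = -40/243
p^(6)(3) = 80/243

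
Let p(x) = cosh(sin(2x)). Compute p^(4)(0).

-48

Plug the Maclaurin series of the inner function into that of the outer and collect terms.
From the series, [x^4] p = -2; multiply by 4! = 24 to get -48.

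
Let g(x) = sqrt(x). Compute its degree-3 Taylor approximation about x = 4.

(x - 4)^3/512 - (x - 4)^2/64 + (x - 4)/4 + 2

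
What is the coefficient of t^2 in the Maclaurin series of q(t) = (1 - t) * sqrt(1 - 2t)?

1/2

Distribute the polynomial across the series and collect like powers.
So c_2 = q′′(0)/2! = 1/2.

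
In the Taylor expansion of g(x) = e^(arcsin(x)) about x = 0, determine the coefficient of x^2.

1/2

Plug the Maclaurin series of the inner function into that of the outer and collect terms.
So c_2 = g′′(0)/2! = 1/2.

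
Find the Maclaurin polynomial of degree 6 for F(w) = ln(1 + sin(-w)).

Compose series: expand the inner function first, then feed it into the outer expansion.
[w^0] = 0;  [w^1] = -1;  [w^2] = -1/2;  [w^3] = -1/6;  [w^4] = -1/12;  [w^5] = -1/24;  [w^6] = -1/45.

-w^6/45 - w^5/24 - w^4/12 - w^3/6 - w^2/2 - w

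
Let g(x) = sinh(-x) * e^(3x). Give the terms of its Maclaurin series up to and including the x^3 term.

Write out both Maclaurin series and multiply, keeping only the needed powers.
g(0) = 0
g′(0) = -1
g′′(0) = -6
g′′′(0) = -28

-14*x^3/3 - 3*x^2 - x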